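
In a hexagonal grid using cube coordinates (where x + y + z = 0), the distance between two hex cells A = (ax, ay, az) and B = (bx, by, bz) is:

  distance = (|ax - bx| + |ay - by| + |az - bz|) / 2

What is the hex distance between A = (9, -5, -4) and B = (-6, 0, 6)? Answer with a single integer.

Answer: 15

Derivation:
|ax - bx| = |9 - (-6)| = 15
|ay - by| = |-5 - 0| = 5
|az - bz| = |-4 - 6| = 10
distance = (15 + 5 + 10) / 2 = 30 / 2 = 15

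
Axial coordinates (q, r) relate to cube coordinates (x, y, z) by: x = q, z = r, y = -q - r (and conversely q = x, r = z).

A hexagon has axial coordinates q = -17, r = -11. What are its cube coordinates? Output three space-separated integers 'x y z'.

x = q = -17
z = r = -11
y = -x - z = -(-17) - (-11) = 28

Answer: -17 28 -11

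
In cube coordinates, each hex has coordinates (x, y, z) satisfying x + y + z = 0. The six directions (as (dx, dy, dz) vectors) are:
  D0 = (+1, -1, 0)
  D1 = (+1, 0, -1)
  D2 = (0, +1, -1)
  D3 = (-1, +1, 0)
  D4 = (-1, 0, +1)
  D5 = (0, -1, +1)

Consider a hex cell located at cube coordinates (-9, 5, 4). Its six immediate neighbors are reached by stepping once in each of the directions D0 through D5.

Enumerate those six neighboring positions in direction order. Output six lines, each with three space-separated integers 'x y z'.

Answer: -8 4 4
-8 5 3
-9 6 3
-10 6 4
-10 5 5
-9 4 5

Derivation:
Center: (-9, 5, 4). Add each direction:
  D0: (-9, 5, 4) + (1, -1, 0) = (-8, 4, 4)
  D1: (-9, 5, 4) + (1, 0, -1) = (-8, 5, 3)
  D2: (-9, 5, 4) + (0, 1, -1) = (-9, 6, 3)
  D3: (-9, 5, 4) + (-1, 1, 0) = (-10, 6, 4)
  D4: (-9, 5, 4) + (-1, 0, 1) = (-10, 5, 5)
  D5: (-9, 5, 4) + (0, -1, 1) = (-9, 4, 5)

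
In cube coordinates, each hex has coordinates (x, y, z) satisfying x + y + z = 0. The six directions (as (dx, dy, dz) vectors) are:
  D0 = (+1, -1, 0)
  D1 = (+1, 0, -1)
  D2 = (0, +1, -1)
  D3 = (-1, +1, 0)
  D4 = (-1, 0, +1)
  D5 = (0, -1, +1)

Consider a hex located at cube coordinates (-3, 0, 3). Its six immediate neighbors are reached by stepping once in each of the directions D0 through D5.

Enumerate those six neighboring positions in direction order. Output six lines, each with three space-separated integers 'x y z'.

Answer: -2 -1 3
-2 0 2
-3 1 2
-4 1 3
-4 0 4
-3 -1 4

Derivation:
Center: (-3, 0, 3). Add each direction:
  D0: (-3, 0, 3) + (1, -1, 0) = (-2, -1, 3)
  D1: (-3, 0, 3) + (1, 0, -1) = (-2, 0, 2)
  D2: (-3, 0, 3) + (0, 1, -1) = (-3, 1, 2)
  D3: (-3, 0, 3) + (-1, 1, 0) = (-4, 1, 3)
  D4: (-3, 0, 3) + (-1, 0, 1) = (-4, 0, 4)
  D5: (-3, 0, 3) + (0, -1, 1) = (-3, -1, 4)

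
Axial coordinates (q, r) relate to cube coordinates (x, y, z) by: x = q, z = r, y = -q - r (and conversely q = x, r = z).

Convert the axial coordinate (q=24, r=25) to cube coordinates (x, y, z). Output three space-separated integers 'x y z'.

x = q = 24
z = r = 25
y = -x - z = -(24) - (25) = -49

Answer: 24 -49 25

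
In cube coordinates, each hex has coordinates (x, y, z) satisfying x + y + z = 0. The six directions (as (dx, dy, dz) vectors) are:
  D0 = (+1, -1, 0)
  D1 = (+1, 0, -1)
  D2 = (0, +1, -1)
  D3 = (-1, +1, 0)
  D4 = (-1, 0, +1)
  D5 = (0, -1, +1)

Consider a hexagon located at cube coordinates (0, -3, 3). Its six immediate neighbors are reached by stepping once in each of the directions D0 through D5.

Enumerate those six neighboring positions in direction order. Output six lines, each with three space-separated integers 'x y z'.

Center: (0, -3, 3). Add each direction:
  D0: (0, -3, 3) + (1, -1, 0) = (1, -4, 3)
  D1: (0, -3, 3) + (1, 0, -1) = (1, -3, 2)
  D2: (0, -3, 3) + (0, 1, -1) = (0, -2, 2)
  D3: (0, -3, 3) + (-1, 1, 0) = (-1, -2, 3)
  D4: (0, -3, 3) + (-1, 0, 1) = (-1, -3, 4)
  D5: (0, -3, 3) + (0, -1, 1) = (0, -4, 4)

Answer: 1 -4 3
1 -3 2
0 -2 2
-1 -2 3
-1 -3 4
0 -4 4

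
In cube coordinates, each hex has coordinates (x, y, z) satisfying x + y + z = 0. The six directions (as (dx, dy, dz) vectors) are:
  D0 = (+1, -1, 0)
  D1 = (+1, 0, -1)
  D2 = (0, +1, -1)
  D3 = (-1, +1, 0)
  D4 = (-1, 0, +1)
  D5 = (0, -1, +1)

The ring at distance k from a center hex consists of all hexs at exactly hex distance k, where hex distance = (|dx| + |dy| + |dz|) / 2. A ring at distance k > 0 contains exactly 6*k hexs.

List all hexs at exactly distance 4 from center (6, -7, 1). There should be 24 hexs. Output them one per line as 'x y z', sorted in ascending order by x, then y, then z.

Walk ring at distance 4 from (6, -7, 1):
Start at center + D4*4 = (2, -7, 5)
  hex 0: (2, -7, 5)
  hex 1: (3, -8, 5)
  hex 2: (4, -9, 5)
  hex 3: (5, -10, 5)
  hex 4: (6, -11, 5)
  hex 5: (7, -11, 4)
  hex 6: (8, -11, 3)
  hex 7: (9, -11, 2)
  hex 8: (10, -11, 1)
  hex 9: (10, -10, 0)
  hex 10: (10, -9, -1)
  hex 11: (10, -8, -2)
  hex 12: (10, -7, -3)
  hex 13: (9, -6, -3)
  hex 14: (8, -5, -3)
  hex 15: (7, -4, -3)
  hex 16: (6, -3, -3)
  hex 17: (5, -3, -2)
  hex 18: (4, -3, -1)
  hex 19: (3, -3, 0)
  hex 20: (2, -3, 1)
  hex 21: (2, -4, 2)
  hex 22: (2, -5, 3)
  hex 23: (2, -6, 4)
Sorted: 24 hexes.

Answer: 2 -7 5
2 -6 4
2 -5 3
2 -4 2
2 -3 1
3 -8 5
3 -3 0
4 -9 5
4 -3 -1
5 -10 5
5 -3 -2
6 -11 5
6 -3 -3
7 -11 4
7 -4 -3
8 -11 3
8 -5 -3
9 -11 2
9 -6 -3
10 -11 1
10 -10 0
10 -9 -1
10 -8 -2
10 -7 -3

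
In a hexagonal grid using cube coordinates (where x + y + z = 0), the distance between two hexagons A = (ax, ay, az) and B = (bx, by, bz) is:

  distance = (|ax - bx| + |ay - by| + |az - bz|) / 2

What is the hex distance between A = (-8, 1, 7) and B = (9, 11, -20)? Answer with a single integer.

Answer: 27

Derivation:
|ax - bx| = |-8 - 9| = 17
|ay - by| = |1 - 11| = 10
|az - bz| = |7 - (-20)| = 27
distance = (17 + 10 + 27) / 2 = 54 / 2 = 27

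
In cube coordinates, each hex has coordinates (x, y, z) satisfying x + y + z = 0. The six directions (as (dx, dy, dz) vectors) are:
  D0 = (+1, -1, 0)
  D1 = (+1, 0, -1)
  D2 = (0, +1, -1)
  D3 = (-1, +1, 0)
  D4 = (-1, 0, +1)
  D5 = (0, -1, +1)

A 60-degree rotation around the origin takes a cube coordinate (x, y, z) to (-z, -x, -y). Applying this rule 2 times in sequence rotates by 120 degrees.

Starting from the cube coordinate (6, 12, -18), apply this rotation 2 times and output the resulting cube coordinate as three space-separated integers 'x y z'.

Answer: 12 -18 6

Derivation:
Start: (6, 12, -18)
Step 1: (6, 12, -18) -> (-(-18), -(6), -(12)) = (18, -6, -12)
Step 2: (18, -6, -12) -> (-(-12), -(18), -(-6)) = (12, -18, 6)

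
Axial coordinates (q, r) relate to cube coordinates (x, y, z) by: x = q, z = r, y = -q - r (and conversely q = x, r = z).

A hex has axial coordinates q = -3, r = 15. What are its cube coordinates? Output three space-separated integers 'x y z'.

Answer: -3 -12 15

Derivation:
x = q = -3
z = r = 15
y = -x - z = -(-3) - (15) = -12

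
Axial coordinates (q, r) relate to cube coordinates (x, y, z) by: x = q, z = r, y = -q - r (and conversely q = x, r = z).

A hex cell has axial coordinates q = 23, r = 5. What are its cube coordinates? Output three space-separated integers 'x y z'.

x = q = 23
z = r = 5
y = -x - z = -(23) - (5) = -28

Answer: 23 -28 5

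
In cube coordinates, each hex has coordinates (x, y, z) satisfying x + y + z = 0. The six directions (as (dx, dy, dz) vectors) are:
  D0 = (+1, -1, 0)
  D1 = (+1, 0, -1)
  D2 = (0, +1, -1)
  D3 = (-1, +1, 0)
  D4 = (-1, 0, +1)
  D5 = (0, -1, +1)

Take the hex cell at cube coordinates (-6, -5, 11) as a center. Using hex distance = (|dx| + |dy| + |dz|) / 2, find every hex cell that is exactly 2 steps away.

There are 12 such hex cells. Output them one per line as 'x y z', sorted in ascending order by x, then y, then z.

Walk ring at distance 2 from (-6, -5, 11):
Start at center + D4*2 = (-8, -5, 13)
  hex 0: (-8, -5, 13)
  hex 1: (-7, -6, 13)
  hex 2: (-6, -7, 13)
  hex 3: (-5, -7, 12)
  hex 4: (-4, -7, 11)
  hex 5: (-4, -6, 10)
  hex 6: (-4, -5, 9)
  hex 7: (-5, -4, 9)
  hex 8: (-6, -3, 9)
  hex 9: (-7, -3, 10)
  hex 10: (-8, -3, 11)
  hex 11: (-8, -4, 12)
Sorted: 12 hexes.

Answer: -8 -5 13
-8 -4 12
-8 -3 11
-7 -6 13
-7 -3 10
-6 -7 13
-6 -3 9
-5 -7 12
-5 -4 9
-4 -7 11
-4 -6 10
-4 -5 9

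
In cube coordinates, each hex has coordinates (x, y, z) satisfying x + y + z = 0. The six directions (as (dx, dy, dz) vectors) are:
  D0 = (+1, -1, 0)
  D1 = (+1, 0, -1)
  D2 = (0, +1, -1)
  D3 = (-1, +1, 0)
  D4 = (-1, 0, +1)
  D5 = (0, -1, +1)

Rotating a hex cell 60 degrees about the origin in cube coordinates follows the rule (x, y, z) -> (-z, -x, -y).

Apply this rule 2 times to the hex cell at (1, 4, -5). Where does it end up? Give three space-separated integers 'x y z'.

Answer: 4 -5 1

Derivation:
Start: (1, 4, -5)
Step 1: (1, 4, -5) -> (-(-5), -(1), -(4)) = (5, -1, -4)
Step 2: (5, -1, -4) -> (-(-4), -(5), -(-1)) = (4, -5, 1)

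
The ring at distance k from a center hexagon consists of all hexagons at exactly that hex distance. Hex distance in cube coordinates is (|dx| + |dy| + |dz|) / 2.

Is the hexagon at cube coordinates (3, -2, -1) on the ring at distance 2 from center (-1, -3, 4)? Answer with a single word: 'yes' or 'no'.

Answer: no

Derivation:
|px - cx| = |3 - (-1)| = 4
|py - cy| = |-2 - (-3)| = 1
|pz - cz| = |-1 - 4| = 5
distance = (4+1+5)/2 = 10/2 = 5
radius = 2; distance != radius -> no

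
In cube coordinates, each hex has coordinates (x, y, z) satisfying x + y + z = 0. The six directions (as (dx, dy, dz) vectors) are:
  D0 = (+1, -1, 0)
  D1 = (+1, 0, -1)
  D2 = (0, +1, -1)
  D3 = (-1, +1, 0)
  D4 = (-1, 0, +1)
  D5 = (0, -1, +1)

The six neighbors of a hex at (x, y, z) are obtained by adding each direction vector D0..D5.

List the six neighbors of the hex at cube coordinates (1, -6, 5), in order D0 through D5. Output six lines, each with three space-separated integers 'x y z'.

Center: (1, -6, 5). Add each direction:
  D0: (1, -6, 5) + (1, -1, 0) = (2, -7, 5)
  D1: (1, -6, 5) + (1, 0, -1) = (2, -6, 4)
  D2: (1, -6, 5) + (0, 1, -1) = (1, -5, 4)
  D3: (1, -6, 5) + (-1, 1, 0) = (0, -5, 5)
  D4: (1, -6, 5) + (-1, 0, 1) = (0, -6, 6)
  D5: (1, -6, 5) + (0, -1, 1) = (1, -7, 6)

Answer: 2 -7 5
2 -6 4
1 -5 4
0 -5 5
0 -6 6
1 -7 6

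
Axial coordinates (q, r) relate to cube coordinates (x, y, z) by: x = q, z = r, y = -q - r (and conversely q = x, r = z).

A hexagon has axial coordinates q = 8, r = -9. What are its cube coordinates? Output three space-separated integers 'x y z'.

Answer: 8 1 -9

Derivation:
x = q = 8
z = r = -9
y = -x - z = -(8) - (-9) = 1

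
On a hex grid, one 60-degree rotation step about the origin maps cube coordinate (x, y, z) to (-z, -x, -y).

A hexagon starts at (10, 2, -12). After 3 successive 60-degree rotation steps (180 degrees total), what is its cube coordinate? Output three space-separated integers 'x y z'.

Answer: -10 -2 12

Derivation:
Start: (10, 2, -12)
Step 1: (10, 2, -12) -> (-(-12), -(10), -(2)) = (12, -10, -2)
Step 2: (12, -10, -2) -> (-(-2), -(12), -(-10)) = (2, -12, 10)
Step 3: (2, -12, 10) -> (-(10), -(2), -(-12)) = (-10, -2, 12)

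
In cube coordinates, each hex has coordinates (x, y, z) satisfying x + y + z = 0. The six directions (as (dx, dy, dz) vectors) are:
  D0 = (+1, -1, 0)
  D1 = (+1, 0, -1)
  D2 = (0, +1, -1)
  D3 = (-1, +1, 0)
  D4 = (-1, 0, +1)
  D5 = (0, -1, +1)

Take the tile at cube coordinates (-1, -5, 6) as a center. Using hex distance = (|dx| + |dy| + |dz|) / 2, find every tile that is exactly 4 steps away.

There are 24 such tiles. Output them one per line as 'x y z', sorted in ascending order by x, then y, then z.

Walk ring at distance 4 from (-1, -5, 6):
Start at center + D4*4 = (-5, -5, 10)
  hex 0: (-5, -5, 10)
  hex 1: (-4, -6, 10)
  hex 2: (-3, -7, 10)
  hex 3: (-2, -8, 10)
  hex 4: (-1, -9, 10)
  hex 5: (0, -9, 9)
  hex 6: (1, -9, 8)
  hex 7: (2, -9, 7)
  hex 8: (3, -9, 6)
  hex 9: (3, -8, 5)
  hex 10: (3, -7, 4)
  hex 11: (3, -6, 3)
  hex 12: (3, -5, 2)
  hex 13: (2, -4, 2)
  hex 14: (1, -3, 2)
  hex 15: (0, -2, 2)
  hex 16: (-1, -1, 2)
  hex 17: (-2, -1, 3)
  hex 18: (-3, -1, 4)
  hex 19: (-4, -1, 5)
  hex 20: (-5, -1, 6)
  hex 21: (-5, -2, 7)
  hex 22: (-5, -3, 8)
  hex 23: (-5, -4, 9)
Sorted: 24 hexes.

Answer: -5 -5 10
-5 -4 9
-5 -3 8
-5 -2 7
-5 -1 6
-4 -6 10
-4 -1 5
-3 -7 10
-3 -1 4
-2 -8 10
-2 -1 3
-1 -9 10
-1 -1 2
0 -9 9
0 -2 2
1 -9 8
1 -3 2
2 -9 7
2 -4 2
3 -9 6
3 -8 5
3 -7 4
3 -6 3
3 -5 2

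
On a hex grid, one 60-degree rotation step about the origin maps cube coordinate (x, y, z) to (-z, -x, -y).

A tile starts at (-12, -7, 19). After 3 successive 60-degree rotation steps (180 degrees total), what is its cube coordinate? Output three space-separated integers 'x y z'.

Start: (-12, -7, 19)
Step 1: (-12, -7, 19) -> (-(19), -(-12), -(-7)) = (-19, 12, 7)
Step 2: (-19, 12, 7) -> (-(7), -(-19), -(12)) = (-7, 19, -12)
Step 3: (-7, 19, -12) -> (-(-12), -(-7), -(19)) = (12, 7, -19)

Answer: 12 7 -19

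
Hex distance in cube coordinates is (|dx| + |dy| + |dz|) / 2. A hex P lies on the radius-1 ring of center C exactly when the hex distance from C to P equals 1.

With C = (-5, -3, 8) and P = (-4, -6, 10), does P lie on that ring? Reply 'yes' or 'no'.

Answer: no

Derivation:
|px - cx| = |-4 - (-5)| = 1
|py - cy| = |-6 - (-3)| = 3
|pz - cz| = |10 - 8| = 2
distance = (1+3+2)/2 = 6/2 = 3
radius = 1; distance != radius -> no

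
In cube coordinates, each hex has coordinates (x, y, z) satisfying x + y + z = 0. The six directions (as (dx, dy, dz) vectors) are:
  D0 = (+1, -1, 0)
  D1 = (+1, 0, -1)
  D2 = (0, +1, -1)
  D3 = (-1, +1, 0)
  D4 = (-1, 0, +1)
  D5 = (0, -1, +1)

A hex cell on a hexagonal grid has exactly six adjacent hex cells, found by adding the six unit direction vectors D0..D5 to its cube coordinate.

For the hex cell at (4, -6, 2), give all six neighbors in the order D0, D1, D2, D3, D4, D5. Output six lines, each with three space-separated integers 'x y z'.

Center: (4, -6, 2). Add each direction:
  D0: (4, -6, 2) + (1, -1, 0) = (5, -7, 2)
  D1: (4, -6, 2) + (1, 0, -1) = (5, -6, 1)
  D2: (4, -6, 2) + (0, 1, -1) = (4, -5, 1)
  D3: (4, -6, 2) + (-1, 1, 0) = (3, -5, 2)
  D4: (4, -6, 2) + (-1, 0, 1) = (3, -6, 3)
  D5: (4, -6, 2) + (0, -1, 1) = (4, -7, 3)

Answer: 5 -7 2
5 -6 1
4 -5 1
3 -5 2
3 -6 3
4 -7 3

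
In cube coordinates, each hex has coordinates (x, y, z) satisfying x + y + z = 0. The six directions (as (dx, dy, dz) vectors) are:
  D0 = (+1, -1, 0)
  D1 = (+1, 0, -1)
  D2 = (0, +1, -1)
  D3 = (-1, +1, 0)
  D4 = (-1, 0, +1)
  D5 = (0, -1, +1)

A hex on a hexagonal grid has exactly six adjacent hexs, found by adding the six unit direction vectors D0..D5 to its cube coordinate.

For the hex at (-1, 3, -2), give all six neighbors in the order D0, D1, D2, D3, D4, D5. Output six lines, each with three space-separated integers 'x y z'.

Center: (-1, 3, -2). Add each direction:
  D0: (-1, 3, -2) + (1, -1, 0) = (0, 2, -2)
  D1: (-1, 3, -2) + (1, 0, -1) = (0, 3, -3)
  D2: (-1, 3, -2) + (0, 1, -1) = (-1, 4, -3)
  D3: (-1, 3, -2) + (-1, 1, 0) = (-2, 4, -2)
  D4: (-1, 3, -2) + (-1, 0, 1) = (-2, 3, -1)
  D5: (-1, 3, -2) + (0, -1, 1) = (-1, 2, -1)

Answer: 0 2 -2
0 3 -3
-1 4 -3
-2 4 -2
-2 3 -1
-1 2 -1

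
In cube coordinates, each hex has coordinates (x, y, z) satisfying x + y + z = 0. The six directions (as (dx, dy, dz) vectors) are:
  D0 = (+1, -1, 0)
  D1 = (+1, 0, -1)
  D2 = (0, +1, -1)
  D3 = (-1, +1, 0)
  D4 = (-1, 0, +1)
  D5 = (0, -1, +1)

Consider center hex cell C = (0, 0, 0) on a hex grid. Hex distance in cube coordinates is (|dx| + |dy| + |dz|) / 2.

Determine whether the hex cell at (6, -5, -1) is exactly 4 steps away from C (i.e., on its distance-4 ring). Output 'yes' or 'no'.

|px - cx| = |6 - 0| = 6
|py - cy| = |-5 - 0| = 5
|pz - cz| = |-1 - 0| = 1
distance = (6+5+1)/2 = 12/2 = 6
radius = 4; distance != radius -> no

Answer: no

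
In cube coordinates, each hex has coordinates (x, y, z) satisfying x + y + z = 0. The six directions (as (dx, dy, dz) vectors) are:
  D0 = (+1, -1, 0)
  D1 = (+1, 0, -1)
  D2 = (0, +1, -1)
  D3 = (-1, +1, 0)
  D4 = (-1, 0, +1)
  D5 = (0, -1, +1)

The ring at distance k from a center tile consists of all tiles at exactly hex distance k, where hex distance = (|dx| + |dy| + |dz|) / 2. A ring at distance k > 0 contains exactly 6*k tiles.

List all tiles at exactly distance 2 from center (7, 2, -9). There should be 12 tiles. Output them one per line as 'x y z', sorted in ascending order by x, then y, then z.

Answer: 5 2 -7
5 3 -8
5 4 -9
6 1 -7
6 4 -10
7 0 -7
7 4 -11
8 0 -8
8 3 -11
9 0 -9
9 1 -10
9 2 -11

Derivation:
Walk ring at distance 2 from (7, 2, -9):
Start at center + D4*2 = (5, 2, -7)
  hex 0: (5, 2, -7)
  hex 1: (6, 1, -7)
  hex 2: (7, 0, -7)
  hex 3: (8, 0, -8)
  hex 4: (9, 0, -9)
  hex 5: (9, 1, -10)
  hex 6: (9, 2, -11)
  hex 7: (8, 3, -11)
  hex 8: (7, 4, -11)
  hex 9: (6, 4, -10)
  hex 10: (5, 4, -9)
  hex 11: (5, 3, -8)
Sorted: 12 hexes.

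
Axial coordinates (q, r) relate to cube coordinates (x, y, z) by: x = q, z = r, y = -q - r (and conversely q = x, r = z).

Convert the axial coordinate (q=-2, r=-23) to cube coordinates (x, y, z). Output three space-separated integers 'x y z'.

Answer: -2 25 -23

Derivation:
x = q = -2
z = r = -23
y = -x - z = -(-2) - (-23) = 25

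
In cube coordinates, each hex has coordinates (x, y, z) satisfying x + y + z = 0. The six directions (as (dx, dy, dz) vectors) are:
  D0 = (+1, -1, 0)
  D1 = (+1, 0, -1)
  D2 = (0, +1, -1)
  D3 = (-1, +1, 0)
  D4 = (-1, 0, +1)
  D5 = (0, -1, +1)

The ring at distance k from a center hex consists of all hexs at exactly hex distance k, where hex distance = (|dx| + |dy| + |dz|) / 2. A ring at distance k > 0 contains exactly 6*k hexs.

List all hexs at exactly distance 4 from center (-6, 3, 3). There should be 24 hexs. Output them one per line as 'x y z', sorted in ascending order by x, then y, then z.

Walk ring at distance 4 from (-6, 3, 3):
Start at center + D4*4 = (-10, 3, 7)
  hex 0: (-10, 3, 7)
  hex 1: (-9, 2, 7)
  hex 2: (-8, 1, 7)
  hex 3: (-7, 0, 7)
  hex 4: (-6, -1, 7)
  hex 5: (-5, -1, 6)
  hex 6: (-4, -1, 5)
  hex 7: (-3, -1, 4)
  hex 8: (-2, -1, 3)
  hex 9: (-2, 0, 2)
  hex 10: (-2, 1, 1)
  hex 11: (-2, 2, 0)
  hex 12: (-2, 3, -1)
  hex 13: (-3, 4, -1)
  hex 14: (-4, 5, -1)
  hex 15: (-5, 6, -1)
  hex 16: (-6, 7, -1)
  hex 17: (-7, 7, 0)
  hex 18: (-8, 7, 1)
  hex 19: (-9, 7, 2)
  hex 20: (-10, 7, 3)
  hex 21: (-10, 6, 4)
  hex 22: (-10, 5, 5)
  hex 23: (-10, 4, 6)
Sorted: 24 hexes.

Answer: -10 3 7
-10 4 6
-10 5 5
-10 6 4
-10 7 3
-9 2 7
-9 7 2
-8 1 7
-8 7 1
-7 0 7
-7 7 0
-6 -1 7
-6 7 -1
-5 -1 6
-5 6 -1
-4 -1 5
-4 5 -1
-3 -1 4
-3 4 -1
-2 -1 3
-2 0 2
-2 1 1
-2 2 0
-2 3 -1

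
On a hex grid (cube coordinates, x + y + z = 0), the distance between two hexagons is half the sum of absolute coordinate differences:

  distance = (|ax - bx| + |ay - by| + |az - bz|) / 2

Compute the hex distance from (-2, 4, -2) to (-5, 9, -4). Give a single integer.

|ax - bx| = |-2 - (-5)| = 3
|ay - by| = |4 - 9| = 5
|az - bz| = |-2 - (-4)| = 2
distance = (3 + 5 + 2) / 2 = 10 / 2 = 5

Answer: 5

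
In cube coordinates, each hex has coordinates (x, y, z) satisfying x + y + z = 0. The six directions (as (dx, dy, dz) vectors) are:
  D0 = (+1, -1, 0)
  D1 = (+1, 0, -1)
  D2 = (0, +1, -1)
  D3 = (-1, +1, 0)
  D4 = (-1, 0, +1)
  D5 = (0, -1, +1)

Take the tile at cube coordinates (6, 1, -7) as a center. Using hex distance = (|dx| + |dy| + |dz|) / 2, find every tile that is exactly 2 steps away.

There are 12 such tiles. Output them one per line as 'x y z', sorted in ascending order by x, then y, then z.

Answer: 4 1 -5
4 2 -6
4 3 -7
5 0 -5
5 3 -8
6 -1 -5
6 3 -9
7 -1 -6
7 2 -9
8 -1 -7
8 0 -8
8 1 -9

Derivation:
Walk ring at distance 2 from (6, 1, -7):
Start at center + D4*2 = (4, 1, -5)
  hex 0: (4, 1, -5)
  hex 1: (5, 0, -5)
  hex 2: (6, -1, -5)
  hex 3: (7, -1, -6)
  hex 4: (8, -1, -7)
  hex 5: (8, 0, -8)
  hex 6: (8, 1, -9)
  hex 7: (7, 2, -9)
  hex 8: (6, 3, -9)
  hex 9: (5, 3, -8)
  hex 10: (4, 3, -7)
  hex 11: (4, 2, -6)
Sorted: 12 hexes.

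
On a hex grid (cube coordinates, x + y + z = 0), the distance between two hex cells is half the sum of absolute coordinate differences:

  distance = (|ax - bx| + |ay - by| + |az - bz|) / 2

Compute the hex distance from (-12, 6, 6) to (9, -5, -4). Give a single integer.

|ax - bx| = |-12 - 9| = 21
|ay - by| = |6 - (-5)| = 11
|az - bz| = |6 - (-4)| = 10
distance = (21 + 11 + 10) / 2 = 42 / 2 = 21

Answer: 21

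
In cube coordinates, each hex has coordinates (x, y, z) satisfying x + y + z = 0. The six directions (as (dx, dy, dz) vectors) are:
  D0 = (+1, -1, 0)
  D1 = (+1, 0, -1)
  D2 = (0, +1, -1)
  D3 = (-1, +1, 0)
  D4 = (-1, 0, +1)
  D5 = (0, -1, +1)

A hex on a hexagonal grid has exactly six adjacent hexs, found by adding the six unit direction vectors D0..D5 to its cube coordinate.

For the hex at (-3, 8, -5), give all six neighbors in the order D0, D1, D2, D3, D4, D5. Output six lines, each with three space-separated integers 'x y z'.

Answer: -2 7 -5
-2 8 -6
-3 9 -6
-4 9 -5
-4 8 -4
-3 7 -4

Derivation:
Center: (-3, 8, -5). Add each direction:
  D0: (-3, 8, -5) + (1, -1, 0) = (-2, 7, -5)
  D1: (-3, 8, -5) + (1, 0, -1) = (-2, 8, -6)
  D2: (-3, 8, -5) + (0, 1, -1) = (-3, 9, -6)
  D3: (-3, 8, -5) + (-1, 1, 0) = (-4, 9, -5)
  D4: (-3, 8, -5) + (-1, 0, 1) = (-4, 8, -4)
  D5: (-3, 8, -5) + (0, -1, 1) = (-3, 7, -4)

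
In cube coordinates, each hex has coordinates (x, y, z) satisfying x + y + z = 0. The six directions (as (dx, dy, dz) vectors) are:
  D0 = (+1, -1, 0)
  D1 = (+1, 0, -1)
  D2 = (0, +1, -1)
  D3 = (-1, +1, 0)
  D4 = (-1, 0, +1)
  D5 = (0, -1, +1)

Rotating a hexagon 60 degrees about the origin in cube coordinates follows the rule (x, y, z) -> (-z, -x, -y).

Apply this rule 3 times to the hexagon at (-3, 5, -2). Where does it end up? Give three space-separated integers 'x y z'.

Start: (-3, 5, -2)
Step 1: (-3, 5, -2) -> (-(-2), -(-3), -(5)) = (2, 3, -5)
Step 2: (2, 3, -5) -> (-(-5), -(2), -(3)) = (5, -2, -3)
Step 3: (5, -2, -3) -> (-(-3), -(5), -(-2)) = (3, -5, 2)

Answer: 3 -5 2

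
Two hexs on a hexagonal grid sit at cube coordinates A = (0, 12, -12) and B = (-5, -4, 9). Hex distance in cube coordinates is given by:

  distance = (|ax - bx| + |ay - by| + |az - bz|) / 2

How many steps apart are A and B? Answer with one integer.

Answer: 21

Derivation:
|ax - bx| = |0 - (-5)| = 5
|ay - by| = |12 - (-4)| = 16
|az - bz| = |-12 - 9| = 21
distance = (5 + 16 + 21) / 2 = 42 / 2 = 21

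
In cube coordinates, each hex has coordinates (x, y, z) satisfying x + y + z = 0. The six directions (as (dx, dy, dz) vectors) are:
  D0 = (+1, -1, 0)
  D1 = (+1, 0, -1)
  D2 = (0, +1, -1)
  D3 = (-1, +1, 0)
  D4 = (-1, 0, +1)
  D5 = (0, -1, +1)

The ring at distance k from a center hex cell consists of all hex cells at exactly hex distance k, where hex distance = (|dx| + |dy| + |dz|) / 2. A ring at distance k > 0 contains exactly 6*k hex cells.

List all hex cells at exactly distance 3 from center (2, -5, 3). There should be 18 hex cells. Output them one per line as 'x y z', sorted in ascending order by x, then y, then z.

Walk ring at distance 3 from (2, -5, 3):
Start at center + D4*3 = (-1, -5, 6)
  hex 0: (-1, -5, 6)
  hex 1: (0, -6, 6)
  hex 2: (1, -7, 6)
  hex 3: (2, -8, 6)
  hex 4: (3, -8, 5)
  hex 5: (4, -8, 4)
  hex 6: (5, -8, 3)
  hex 7: (5, -7, 2)
  hex 8: (5, -6, 1)
  hex 9: (5, -5, 0)
  hex 10: (4, -4, 0)
  hex 11: (3, -3, 0)
  hex 12: (2, -2, 0)
  hex 13: (1, -2, 1)
  hex 14: (0, -2, 2)
  hex 15: (-1, -2, 3)
  hex 16: (-1, -3, 4)
  hex 17: (-1, -4, 5)
Sorted: 18 hexes.

Answer: -1 -5 6
-1 -4 5
-1 -3 4
-1 -2 3
0 -6 6
0 -2 2
1 -7 6
1 -2 1
2 -8 6
2 -2 0
3 -8 5
3 -3 0
4 -8 4
4 -4 0
5 -8 3
5 -7 2
5 -6 1
5 -5 0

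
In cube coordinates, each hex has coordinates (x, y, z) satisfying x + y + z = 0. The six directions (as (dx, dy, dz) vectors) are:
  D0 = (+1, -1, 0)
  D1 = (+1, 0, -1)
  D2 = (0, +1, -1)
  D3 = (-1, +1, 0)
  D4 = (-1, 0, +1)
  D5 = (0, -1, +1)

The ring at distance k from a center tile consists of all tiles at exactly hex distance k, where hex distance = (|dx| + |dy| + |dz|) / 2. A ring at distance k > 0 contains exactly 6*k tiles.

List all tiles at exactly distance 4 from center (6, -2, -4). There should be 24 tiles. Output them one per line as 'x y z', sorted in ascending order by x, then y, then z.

Walk ring at distance 4 from (6, -2, -4):
Start at center + D4*4 = (2, -2, 0)
  hex 0: (2, -2, 0)
  hex 1: (3, -3, 0)
  hex 2: (4, -4, 0)
  hex 3: (5, -5, 0)
  hex 4: (6, -6, 0)
  hex 5: (7, -6, -1)
  hex 6: (8, -6, -2)
  hex 7: (9, -6, -3)
  hex 8: (10, -6, -4)
  hex 9: (10, -5, -5)
  hex 10: (10, -4, -6)
  hex 11: (10, -3, -7)
  hex 12: (10, -2, -8)
  hex 13: (9, -1, -8)
  hex 14: (8, 0, -8)
  hex 15: (7, 1, -8)
  hex 16: (6, 2, -8)
  hex 17: (5, 2, -7)
  hex 18: (4, 2, -6)
  hex 19: (3, 2, -5)
  hex 20: (2, 2, -4)
  hex 21: (2, 1, -3)
  hex 22: (2, 0, -2)
  hex 23: (2, -1, -1)
Sorted: 24 hexes.

Answer: 2 -2 0
2 -1 -1
2 0 -2
2 1 -3
2 2 -4
3 -3 0
3 2 -5
4 -4 0
4 2 -6
5 -5 0
5 2 -7
6 -6 0
6 2 -8
7 -6 -1
7 1 -8
8 -6 -2
8 0 -8
9 -6 -3
9 -1 -8
10 -6 -4
10 -5 -5
10 -4 -6
10 -3 -7
10 -2 -8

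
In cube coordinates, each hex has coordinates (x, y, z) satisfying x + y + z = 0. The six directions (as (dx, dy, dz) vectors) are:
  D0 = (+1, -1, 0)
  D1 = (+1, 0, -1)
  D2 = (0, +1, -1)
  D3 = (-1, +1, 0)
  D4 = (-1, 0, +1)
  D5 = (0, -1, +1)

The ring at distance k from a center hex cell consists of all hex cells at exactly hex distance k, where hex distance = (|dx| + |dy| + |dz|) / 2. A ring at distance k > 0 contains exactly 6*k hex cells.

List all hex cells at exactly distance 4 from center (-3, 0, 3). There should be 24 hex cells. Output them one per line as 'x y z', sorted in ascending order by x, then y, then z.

Walk ring at distance 4 from (-3, 0, 3):
Start at center + D4*4 = (-7, 0, 7)
  hex 0: (-7, 0, 7)
  hex 1: (-6, -1, 7)
  hex 2: (-5, -2, 7)
  hex 3: (-4, -3, 7)
  hex 4: (-3, -4, 7)
  hex 5: (-2, -4, 6)
  hex 6: (-1, -4, 5)
  hex 7: (0, -4, 4)
  hex 8: (1, -4, 3)
  hex 9: (1, -3, 2)
  hex 10: (1, -2, 1)
  hex 11: (1, -1, 0)
  hex 12: (1, 0, -1)
  hex 13: (0, 1, -1)
  hex 14: (-1, 2, -1)
  hex 15: (-2, 3, -1)
  hex 16: (-3, 4, -1)
  hex 17: (-4, 4, 0)
  hex 18: (-5, 4, 1)
  hex 19: (-6, 4, 2)
  hex 20: (-7, 4, 3)
  hex 21: (-7, 3, 4)
  hex 22: (-7, 2, 5)
  hex 23: (-7, 1, 6)
Sorted: 24 hexes.

Answer: -7 0 7
-7 1 6
-7 2 5
-7 3 4
-7 4 3
-6 -1 7
-6 4 2
-5 -2 7
-5 4 1
-4 -3 7
-4 4 0
-3 -4 7
-3 4 -1
-2 -4 6
-2 3 -1
-1 -4 5
-1 2 -1
0 -4 4
0 1 -1
1 -4 3
1 -3 2
1 -2 1
1 -1 0
1 0 -1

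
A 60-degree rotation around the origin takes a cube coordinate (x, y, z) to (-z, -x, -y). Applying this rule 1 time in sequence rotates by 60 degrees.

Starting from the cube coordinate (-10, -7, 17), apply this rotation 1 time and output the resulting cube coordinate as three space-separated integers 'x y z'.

Start: (-10, -7, 17)
Step 1: (-10, -7, 17) -> (-(17), -(-10), -(-7)) = (-17, 10, 7)

Answer: -17 10 7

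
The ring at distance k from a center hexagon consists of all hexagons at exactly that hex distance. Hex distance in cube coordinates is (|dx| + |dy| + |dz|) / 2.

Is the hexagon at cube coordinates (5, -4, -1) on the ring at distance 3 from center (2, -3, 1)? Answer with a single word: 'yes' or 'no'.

|px - cx| = |5 - 2| = 3
|py - cy| = |-4 - (-3)| = 1
|pz - cz| = |-1 - 1| = 2
distance = (3+1+2)/2 = 6/2 = 3
radius = 3; distance == radius -> yes

Answer: yes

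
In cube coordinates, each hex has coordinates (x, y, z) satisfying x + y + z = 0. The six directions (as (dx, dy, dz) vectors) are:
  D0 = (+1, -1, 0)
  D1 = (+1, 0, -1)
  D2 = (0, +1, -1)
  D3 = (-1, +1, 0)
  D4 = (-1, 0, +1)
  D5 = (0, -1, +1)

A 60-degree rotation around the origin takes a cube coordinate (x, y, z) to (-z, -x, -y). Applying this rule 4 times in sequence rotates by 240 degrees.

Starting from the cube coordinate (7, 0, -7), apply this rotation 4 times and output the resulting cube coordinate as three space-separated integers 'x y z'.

Start: (7, 0, -7)
Step 1: (7, 0, -7) -> (-(-7), -(7), -(0)) = (7, -7, 0)
Step 2: (7, -7, 0) -> (-(0), -(7), -(-7)) = (0, -7, 7)
Step 3: (0, -7, 7) -> (-(7), -(0), -(-7)) = (-7, 0, 7)
Step 4: (-7, 0, 7) -> (-(7), -(-7), -(0)) = (-7, 7, 0)

Answer: -7 7 0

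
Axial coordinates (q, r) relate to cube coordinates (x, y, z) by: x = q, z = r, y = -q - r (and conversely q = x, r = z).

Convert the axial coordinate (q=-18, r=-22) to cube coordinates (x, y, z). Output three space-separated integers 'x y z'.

Answer: -18 40 -22

Derivation:
x = q = -18
z = r = -22
y = -x - z = -(-18) - (-22) = 40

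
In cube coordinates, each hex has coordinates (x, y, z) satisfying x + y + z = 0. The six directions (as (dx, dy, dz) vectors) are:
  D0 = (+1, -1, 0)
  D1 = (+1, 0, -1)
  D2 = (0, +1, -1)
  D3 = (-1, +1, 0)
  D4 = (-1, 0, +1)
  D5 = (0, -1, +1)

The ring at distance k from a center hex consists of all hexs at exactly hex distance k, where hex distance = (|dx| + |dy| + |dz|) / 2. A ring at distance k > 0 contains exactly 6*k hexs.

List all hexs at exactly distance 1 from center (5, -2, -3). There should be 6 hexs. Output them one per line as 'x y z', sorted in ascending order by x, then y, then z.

Walk ring at distance 1 from (5, -2, -3):
Start at center + D4*1 = (4, -2, -2)
  hex 0: (4, -2, -2)
  hex 1: (5, -3, -2)
  hex 2: (6, -3, -3)
  hex 3: (6, -2, -4)
  hex 4: (5, -1, -4)
  hex 5: (4, -1, -3)
Sorted: 6 hexes.

Answer: 4 -2 -2
4 -1 -3
5 -3 -2
5 -1 -4
6 -3 -3
6 -2 -4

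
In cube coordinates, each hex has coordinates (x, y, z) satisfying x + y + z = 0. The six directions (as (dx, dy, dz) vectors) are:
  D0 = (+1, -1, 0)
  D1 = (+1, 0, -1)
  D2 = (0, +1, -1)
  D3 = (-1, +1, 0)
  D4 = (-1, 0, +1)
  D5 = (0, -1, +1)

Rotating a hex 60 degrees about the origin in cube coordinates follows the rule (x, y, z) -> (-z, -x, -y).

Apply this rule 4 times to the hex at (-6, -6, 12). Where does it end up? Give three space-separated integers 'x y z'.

Answer: 12 -6 -6

Derivation:
Start: (-6, -6, 12)
Step 1: (-6, -6, 12) -> (-(12), -(-6), -(-6)) = (-12, 6, 6)
Step 2: (-12, 6, 6) -> (-(6), -(-12), -(6)) = (-6, 12, -6)
Step 3: (-6, 12, -6) -> (-(-6), -(-6), -(12)) = (6, 6, -12)
Step 4: (6, 6, -12) -> (-(-12), -(6), -(6)) = (12, -6, -6)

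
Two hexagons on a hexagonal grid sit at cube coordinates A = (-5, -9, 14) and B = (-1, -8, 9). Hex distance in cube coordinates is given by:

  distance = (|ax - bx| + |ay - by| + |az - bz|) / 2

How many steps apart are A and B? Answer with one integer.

|ax - bx| = |-5 - (-1)| = 4
|ay - by| = |-9 - (-8)| = 1
|az - bz| = |14 - 9| = 5
distance = (4 + 1 + 5) / 2 = 10 / 2 = 5

Answer: 5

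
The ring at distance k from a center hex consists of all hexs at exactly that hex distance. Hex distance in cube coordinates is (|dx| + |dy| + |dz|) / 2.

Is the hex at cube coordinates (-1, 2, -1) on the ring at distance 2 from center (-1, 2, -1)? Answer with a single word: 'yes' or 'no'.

|px - cx| = |-1 - (-1)| = 0
|py - cy| = |2 - 2| = 0
|pz - cz| = |-1 - (-1)| = 0
distance = (0+0+0)/2 = 0/2 = 0
radius = 2; distance != radius -> no

Answer: no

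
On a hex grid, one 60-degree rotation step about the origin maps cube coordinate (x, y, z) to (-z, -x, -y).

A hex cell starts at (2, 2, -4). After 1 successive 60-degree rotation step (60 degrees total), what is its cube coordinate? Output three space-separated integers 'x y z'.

Start: (2, 2, -4)
Step 1: (2, 2, -4) -> (-(-4), -(2), -(2)) = (4, -2, -2)

Answer: 4 -2 -2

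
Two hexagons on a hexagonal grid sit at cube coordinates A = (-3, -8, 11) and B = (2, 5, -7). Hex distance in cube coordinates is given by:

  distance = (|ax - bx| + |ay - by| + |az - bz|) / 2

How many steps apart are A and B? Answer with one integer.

|ax - bx| = |-3 - 2| = 5
|ay - by| = |-8 - 5| = 13
|az - bz| = |11 - (-7)| = 18
distance = (5 + 13 + 18) / 2 = 36 / 2 = 18

Answer: 18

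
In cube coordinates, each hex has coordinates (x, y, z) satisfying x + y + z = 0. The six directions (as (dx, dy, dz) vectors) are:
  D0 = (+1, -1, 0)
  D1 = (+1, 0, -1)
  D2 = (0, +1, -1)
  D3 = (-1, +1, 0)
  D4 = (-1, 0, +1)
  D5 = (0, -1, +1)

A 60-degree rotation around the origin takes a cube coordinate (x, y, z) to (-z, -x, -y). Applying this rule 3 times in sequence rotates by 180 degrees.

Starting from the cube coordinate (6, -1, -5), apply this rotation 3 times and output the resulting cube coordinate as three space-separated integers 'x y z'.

Answer: -6 1 5

Derivation:
Start: (6, -1, -5)
Step 1: (6, -1, -5) -> (-(-5), -(6), -(-1)) = (5, -6, 1)
Step 2: (5, -6, 1) -> (-(1), -(5), -(-6)) = (-1, -5, 6)
Step 3: (-1, -5, 6) -> (-(6), -(-1), -(-5)) = (-6, 1, 5)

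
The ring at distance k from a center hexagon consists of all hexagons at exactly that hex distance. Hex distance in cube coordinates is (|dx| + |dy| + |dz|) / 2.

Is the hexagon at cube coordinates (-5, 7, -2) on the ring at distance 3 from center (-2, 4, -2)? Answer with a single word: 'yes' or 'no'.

|px - cx| = |-5 - (-2)| = 3
|py - cy| = |7 - 4| = 3
|pz - cz| = |-2 - (-2)| = 0
distance = (3+3+0)/2 = 6/2 = 3
radius = 3; distance == radius -> yes

Answer: yes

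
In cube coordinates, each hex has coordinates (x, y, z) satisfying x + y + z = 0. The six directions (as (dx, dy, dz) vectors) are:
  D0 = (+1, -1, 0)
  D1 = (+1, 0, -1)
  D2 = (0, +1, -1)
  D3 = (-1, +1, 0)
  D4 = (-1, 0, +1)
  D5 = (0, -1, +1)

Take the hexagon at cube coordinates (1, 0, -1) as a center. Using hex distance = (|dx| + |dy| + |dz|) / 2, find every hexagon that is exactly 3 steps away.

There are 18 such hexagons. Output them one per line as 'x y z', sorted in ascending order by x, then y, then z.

Answer: -2 0 2
-2 1 1
-2 2 0
-2 3 -1
-1 -1 2
-1 3 -2
0 -2 2
0 3 -3
1 -3 2
1 3 -4
2 -3 1
2 2 -4
3 -3 0
3 1 -4
4 -3 -1
4 -2 -2
4 -1 -3
4 0 -4

Derivation:
Walk ring at distance 3 from (1, 0, -1):
Start at center + D4*3 = (-2, 0, 2)
  hex 0: (-2, 0, 2)
  hex 1: (-1, -1, 2)
  hex 2: (0, -2, 2)
  hex 3: (1, -3, 2)
  hex 4: (2, -3, 1)
  hex 5: (3, -3, 0)
  hex 6: (4, -3, -1)
  hex 7: (4, -2, -2)
  hex 8: (4, -1, -3)
  hex 9: (4, 0, -4)
  hex 10: (3, 1, -4)
  hex 11: (2, 2, -4)
  hex 12: (1, 3, -4)
  hex 13: (0, 3, -3)
  hex 14: (-1, 3, -2)
  hex 15: (-2, 3, -1)
  hex 16: (-2, 2, 0)
  hex 17: (-2, 1, 1)
Sorted: 18 hexes.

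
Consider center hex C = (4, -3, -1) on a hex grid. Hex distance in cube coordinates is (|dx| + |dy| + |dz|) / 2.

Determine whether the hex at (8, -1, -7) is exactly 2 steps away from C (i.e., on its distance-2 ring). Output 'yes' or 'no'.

|px - cx| = |8 - 4| = 4
|py - cy| = |-1 - (-3)| = 2
|pz - cz| = |-7 - (-1)| = 6
distance = (4+2+6)/2 = 12/2 = 6
radius = 2; distance != radius -> no

Answer: no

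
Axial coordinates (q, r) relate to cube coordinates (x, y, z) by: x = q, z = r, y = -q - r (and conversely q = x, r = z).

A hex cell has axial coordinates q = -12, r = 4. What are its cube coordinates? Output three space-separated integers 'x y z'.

x = q = -12
z = r = 4
y = -x - z = -(-12) - (4) = 8

Answer: -12 8 4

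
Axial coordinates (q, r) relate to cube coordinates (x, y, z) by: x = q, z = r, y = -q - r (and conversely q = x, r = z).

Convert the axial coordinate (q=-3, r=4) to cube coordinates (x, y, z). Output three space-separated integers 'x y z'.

x = q = -3
z = r = 4
y = -x - z = -(-3) - (4) = -1

Answer: -3 -1 4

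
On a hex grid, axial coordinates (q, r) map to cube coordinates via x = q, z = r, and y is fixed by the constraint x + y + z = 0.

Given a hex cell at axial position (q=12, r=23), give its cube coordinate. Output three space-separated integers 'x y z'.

x = q = 12
z = r = 23
y = -x - z = -(12) - (23) = -35

Answer: 12 -35 23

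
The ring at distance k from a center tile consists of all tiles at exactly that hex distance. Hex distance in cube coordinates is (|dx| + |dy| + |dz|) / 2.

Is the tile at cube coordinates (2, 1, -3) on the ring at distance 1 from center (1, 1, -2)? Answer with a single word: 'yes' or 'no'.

Answer: yes

Derivation:
|px - cx| = |2 - 1| = 1
|py - cy| = |1 - 1| = 0
|pz - cz| = |-3 - (-2)| = 1
distance = (1+0+1)/2 = 2/2 = 1
radius = 1; distance == radius -> yes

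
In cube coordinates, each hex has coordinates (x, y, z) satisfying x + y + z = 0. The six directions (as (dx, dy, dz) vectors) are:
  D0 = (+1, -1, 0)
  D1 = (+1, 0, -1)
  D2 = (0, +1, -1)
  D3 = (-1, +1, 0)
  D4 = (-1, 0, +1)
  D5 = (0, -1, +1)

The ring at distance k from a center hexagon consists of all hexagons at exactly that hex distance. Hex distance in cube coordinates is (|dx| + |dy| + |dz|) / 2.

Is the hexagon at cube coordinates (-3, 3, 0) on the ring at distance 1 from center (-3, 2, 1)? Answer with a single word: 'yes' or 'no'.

Answer: yes

Derivation:
|px - cx| = |-3 - (-3)| = 0
|py - cy| = |3 - 2| = 1
|pz - cz| = |0 - 1| = 1
distance = (0+1+1)/2 = 2/2 = 1
radius = 1; distance == radius -> yes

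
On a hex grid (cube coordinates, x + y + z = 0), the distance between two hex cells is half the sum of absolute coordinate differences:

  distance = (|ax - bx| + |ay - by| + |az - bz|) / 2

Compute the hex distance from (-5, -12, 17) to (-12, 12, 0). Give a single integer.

|ax - bx| = |-5 - (-12)| = 7
|ay - by| = |-12 - 12| = 24
|az - bz| = |17 - 0| = 17
distance = (7 + 24 + 17) / 2 = 48 / 2 = 24

Answer: 24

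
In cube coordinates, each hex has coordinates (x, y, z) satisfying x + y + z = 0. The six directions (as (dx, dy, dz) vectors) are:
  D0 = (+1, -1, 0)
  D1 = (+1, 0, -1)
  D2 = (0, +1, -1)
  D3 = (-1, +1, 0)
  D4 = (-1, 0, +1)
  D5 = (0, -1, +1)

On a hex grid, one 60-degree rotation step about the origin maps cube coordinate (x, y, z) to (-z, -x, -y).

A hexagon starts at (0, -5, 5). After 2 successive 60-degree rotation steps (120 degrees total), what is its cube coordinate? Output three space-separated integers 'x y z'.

Start: (0, -5, 5)
Step 1: (0, -5, 5) -> (-(5), -(0), -(-5)) = (-5, 0, 5)
Step 2: (-5, 0, 5) -> (-(5), -(-5), -(0)) = (-5, 5, 0)

Answer: -5 5 0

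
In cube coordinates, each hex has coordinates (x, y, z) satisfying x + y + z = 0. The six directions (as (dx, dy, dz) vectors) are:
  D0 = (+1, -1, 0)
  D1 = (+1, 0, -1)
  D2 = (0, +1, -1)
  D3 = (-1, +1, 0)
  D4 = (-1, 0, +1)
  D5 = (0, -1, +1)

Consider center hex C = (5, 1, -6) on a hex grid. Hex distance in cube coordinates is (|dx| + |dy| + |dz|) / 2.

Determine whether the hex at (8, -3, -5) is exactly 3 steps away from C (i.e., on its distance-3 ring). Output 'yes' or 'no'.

Answer: no

Derivation:
|px - cx| = |8 - 5| = 3
|py - cy| = |-3 - 1| = 4
|pz - cz| = |-5 - (-6)| = 1
distance = (3+4+1)/2 = 8/2 = 4
radius = 3; distance != radius -> no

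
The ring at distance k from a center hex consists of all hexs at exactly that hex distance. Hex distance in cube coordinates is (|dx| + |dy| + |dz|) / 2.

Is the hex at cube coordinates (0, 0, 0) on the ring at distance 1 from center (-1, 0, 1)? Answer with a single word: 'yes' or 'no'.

|px - cx| = |0 - (-1)| = 1
|py - cy| = |0 - 0| = 0
|pz - cz| = |0 - 1| = 1
distance = (1+0+1)/2 = 2/2 = 1
radius = 1; distance == radius -> yes

Answer: yes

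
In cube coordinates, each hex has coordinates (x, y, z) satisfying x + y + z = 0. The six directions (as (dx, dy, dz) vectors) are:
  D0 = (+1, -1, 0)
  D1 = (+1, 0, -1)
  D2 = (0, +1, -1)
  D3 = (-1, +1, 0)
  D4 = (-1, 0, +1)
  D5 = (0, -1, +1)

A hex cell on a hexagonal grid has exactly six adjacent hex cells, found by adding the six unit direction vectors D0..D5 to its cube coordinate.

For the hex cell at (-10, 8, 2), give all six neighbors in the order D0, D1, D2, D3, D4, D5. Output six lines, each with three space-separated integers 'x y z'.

Center: (-10, 8, 2). Add each direction:
  D0: (-10, 8, 2) + (1, -1, 0) = (-9, 7, 2)
  D1: (-10, 8, 2) + (1, 0, -1) = (-9, 8, 1)
  D2: (-10, 8, 2) + (0, 1, -1) = (-10, 9, 1)
  D3: (-10, 8, 2) + (-1, 1, 0) = (-11, 9, 2)
  D4: (-10, 8, 2) + (-1, 0, 1) = (-11, 8, 3)
  D5: (-10, 8, 2) + (0, -1, 1) = (-10, 7, 3)

Answer: -9 7 2
-9 8 1
-10 9 1
-11 9 2
-11 8 3
-10 7 3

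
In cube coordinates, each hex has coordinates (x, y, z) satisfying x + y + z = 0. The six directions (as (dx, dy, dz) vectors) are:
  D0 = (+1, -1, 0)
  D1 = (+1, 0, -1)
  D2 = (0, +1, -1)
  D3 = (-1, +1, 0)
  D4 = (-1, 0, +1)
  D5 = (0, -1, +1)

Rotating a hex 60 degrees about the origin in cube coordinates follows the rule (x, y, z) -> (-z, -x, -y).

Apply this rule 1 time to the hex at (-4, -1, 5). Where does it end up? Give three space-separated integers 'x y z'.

Start: (-4, -1, 5)
Step 1: (-4, -1, 5) -> (-(5), -(-4), -(-1)) = (-5, 4, 1)

Answer: -5 4 1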